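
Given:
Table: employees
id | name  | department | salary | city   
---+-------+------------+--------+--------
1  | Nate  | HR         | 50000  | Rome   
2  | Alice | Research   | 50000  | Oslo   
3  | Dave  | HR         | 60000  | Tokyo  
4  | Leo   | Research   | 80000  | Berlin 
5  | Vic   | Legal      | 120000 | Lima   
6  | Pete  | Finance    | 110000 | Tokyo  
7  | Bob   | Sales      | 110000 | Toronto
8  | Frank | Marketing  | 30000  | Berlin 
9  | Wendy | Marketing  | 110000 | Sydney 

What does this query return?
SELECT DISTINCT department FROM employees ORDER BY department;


All 'department' values (row order): HR, Research, HR, Research, Legal, Finance, Sales, Marketing, Marketing
Removing duplicates leaves 6 unique value(s).

6 values:
Finance
HR
Legal
Marketing
Research
Sales


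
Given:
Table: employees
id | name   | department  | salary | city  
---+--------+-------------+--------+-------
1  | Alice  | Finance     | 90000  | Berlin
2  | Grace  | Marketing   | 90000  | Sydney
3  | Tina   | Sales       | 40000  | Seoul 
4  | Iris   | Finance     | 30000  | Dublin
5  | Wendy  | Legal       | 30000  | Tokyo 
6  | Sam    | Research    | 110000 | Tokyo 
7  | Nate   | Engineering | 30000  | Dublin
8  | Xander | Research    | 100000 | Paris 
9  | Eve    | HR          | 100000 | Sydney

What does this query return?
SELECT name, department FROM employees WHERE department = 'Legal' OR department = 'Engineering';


Filtering: department = 'Legal' OR 'Engineering'
Matching: 2 rows

2 rows:
Wendy, Legal
Nate, Engineering


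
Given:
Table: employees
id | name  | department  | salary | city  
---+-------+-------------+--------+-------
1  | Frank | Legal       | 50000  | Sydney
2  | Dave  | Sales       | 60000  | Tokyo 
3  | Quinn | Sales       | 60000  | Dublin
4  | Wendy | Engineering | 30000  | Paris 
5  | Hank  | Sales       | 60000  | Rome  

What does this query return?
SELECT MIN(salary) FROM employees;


Salaries: 50000, 60000, 60000, 30000, 60000
MIN = 30000

30000


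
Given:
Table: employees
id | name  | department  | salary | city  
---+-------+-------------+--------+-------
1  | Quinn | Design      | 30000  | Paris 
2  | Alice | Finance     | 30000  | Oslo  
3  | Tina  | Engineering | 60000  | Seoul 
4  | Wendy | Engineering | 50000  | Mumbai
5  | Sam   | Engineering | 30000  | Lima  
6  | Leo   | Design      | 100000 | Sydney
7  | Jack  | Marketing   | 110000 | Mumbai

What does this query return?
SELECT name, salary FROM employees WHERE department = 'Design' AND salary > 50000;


Filtering: department = 'Design' AND salary > 50000
Matching: 1 rows

1 rows:
Leo, 100000


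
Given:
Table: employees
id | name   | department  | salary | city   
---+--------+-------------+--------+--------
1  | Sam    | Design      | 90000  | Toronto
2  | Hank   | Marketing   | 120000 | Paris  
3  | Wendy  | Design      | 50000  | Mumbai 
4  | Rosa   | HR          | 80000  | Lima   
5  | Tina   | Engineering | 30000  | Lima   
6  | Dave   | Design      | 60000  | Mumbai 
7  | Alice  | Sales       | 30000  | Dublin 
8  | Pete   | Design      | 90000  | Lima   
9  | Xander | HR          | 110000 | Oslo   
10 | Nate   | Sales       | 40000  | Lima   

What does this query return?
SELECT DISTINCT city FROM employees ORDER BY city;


All 'city' values (row order): Toronto, Paris, Mumbai, Lima, Lima, Mumbai, Dublin, Lima, Oslo, Lima
Removing duplicates leaves 6 unique value(s).

6 values:
Dublin
Lima
Mumbai
Oslo
Paris
Toronto


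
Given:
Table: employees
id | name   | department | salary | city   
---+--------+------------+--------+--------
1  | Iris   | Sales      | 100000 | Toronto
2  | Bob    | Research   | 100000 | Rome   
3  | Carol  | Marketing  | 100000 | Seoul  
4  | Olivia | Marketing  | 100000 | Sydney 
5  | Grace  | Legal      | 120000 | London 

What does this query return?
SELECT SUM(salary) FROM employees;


SUM(salary) = 100000 + 100000 + 100000 + 100000 + 120000 = 520000

520000


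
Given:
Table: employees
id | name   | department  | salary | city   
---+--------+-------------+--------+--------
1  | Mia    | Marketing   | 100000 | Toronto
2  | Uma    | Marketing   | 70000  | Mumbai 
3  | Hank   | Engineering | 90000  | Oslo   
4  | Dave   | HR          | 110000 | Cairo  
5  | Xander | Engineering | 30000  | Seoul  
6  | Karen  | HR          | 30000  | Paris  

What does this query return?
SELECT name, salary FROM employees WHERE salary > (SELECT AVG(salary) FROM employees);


Subquery: AVG(salary) = 71666.67
Filtering: salary > 71666.67
  Mia (100000) -> MATCH
  Hank (90000) -> MATCH
  Dave (110000) -> MATCH


3 rows:
Mia, 100000
Hank, 90000
Dave, 110000


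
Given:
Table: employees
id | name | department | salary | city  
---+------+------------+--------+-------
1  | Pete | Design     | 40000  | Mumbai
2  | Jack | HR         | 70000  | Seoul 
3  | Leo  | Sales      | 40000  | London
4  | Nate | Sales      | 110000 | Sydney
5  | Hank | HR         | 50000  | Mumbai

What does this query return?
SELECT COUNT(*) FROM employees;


COUNT(*) counts all rows

5


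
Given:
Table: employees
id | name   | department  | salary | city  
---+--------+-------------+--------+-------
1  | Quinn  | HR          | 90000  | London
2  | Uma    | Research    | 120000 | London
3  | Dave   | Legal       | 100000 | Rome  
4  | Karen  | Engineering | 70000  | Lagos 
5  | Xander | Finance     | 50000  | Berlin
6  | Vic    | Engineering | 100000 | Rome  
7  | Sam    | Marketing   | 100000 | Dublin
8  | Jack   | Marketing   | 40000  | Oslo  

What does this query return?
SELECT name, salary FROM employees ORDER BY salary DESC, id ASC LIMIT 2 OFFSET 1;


Sort by salary DESC (id ASC tiebreak), then skip 1 and take 2
Rows 2 through 3

2 rows:
Dave, 100000
Vic, 100000


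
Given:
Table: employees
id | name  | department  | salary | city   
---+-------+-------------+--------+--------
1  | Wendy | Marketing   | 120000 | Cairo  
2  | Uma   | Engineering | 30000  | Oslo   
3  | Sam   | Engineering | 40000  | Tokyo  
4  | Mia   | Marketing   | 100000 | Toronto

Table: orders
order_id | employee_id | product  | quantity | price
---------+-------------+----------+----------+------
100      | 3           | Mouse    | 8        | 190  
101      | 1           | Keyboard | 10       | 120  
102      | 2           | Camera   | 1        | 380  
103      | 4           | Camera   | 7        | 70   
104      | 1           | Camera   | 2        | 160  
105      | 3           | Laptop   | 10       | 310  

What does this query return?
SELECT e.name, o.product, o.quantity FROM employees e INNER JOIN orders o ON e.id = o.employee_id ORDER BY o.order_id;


Joining employees.id = orders.employee_id:
  employee Sam (id=3) -> order Mouse
  employee Wendy (id=1) -> order Keyboard
  employee Uma (id=2) -> order Camera
  employee Mia (id=4) -> order Camera
  employee Wendy (id=1) -> order Camera
  employee Sam (id=3) -> order Laptop


6 rows:
Sam, Mouse, 8
Wendy, Keyboard, 10
Uma, Camera, 1
Mia, Camera, 7
Wendy, Camera, 2
Sam, Laptop, 10


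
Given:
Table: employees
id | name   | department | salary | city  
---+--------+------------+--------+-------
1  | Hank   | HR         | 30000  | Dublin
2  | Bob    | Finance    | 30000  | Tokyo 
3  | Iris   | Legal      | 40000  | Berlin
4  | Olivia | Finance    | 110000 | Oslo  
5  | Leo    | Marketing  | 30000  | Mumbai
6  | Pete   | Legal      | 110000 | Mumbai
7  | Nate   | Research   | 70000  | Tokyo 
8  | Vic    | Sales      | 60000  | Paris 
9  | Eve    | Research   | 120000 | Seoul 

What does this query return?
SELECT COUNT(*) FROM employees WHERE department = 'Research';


Counting rows where department = 'Research'
  Nate -> MATCH
  Eve -> MATCH


2


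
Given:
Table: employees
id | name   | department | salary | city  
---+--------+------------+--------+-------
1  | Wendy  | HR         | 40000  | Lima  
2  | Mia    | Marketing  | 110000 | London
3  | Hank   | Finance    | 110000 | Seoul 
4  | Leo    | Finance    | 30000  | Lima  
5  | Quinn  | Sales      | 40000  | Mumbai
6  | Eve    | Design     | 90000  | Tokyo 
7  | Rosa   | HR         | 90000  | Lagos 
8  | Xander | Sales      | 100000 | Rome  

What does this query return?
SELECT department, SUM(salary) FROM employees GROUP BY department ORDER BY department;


Summing salary within each department:
  Design: 90000 = 90000
  Finance: 110000 + 30000 = 140000
  HR: 40000 + 90000 = 130000
  Marketing: 110000 = 110000
  Sales: 40000 + 100000 = 140000


5 groups:
Design, 90000
Finance, 140000
HR, 130000
Marketing, 110000
Sales, 140000


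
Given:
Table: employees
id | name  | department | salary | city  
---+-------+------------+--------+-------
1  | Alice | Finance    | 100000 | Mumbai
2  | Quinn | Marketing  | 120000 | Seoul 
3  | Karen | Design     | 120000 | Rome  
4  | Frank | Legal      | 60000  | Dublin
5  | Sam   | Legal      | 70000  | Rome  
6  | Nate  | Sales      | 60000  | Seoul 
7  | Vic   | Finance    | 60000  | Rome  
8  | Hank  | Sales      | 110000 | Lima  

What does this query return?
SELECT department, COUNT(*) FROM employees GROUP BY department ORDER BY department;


Assigning each row to its department group:
  Alice -> Finance
  Quinn -> Marketing
  Karen -> Design
  Frank -> Legal
  Sam -> Legal
  Nate -> Sales
  Vic -> Finance
  Hank -> Sales


5 groups:
Design, 1
Finance, 2
Legal, 2
Marketing, 1
Sales, 2


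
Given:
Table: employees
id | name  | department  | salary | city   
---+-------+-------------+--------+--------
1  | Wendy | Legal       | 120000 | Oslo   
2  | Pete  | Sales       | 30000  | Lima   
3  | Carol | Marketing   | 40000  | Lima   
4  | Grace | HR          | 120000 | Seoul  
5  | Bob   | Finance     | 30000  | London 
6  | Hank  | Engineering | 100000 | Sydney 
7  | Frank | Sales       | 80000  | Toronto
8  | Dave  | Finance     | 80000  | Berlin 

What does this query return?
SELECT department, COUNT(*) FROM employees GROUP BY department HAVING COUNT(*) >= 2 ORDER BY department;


Groups with count >= 2:
  Finance: 2 -> PASS
  Sales: 2 -> PASS
  Engineering: 1 -> filtered out
  HR: 1 -> filtered out
  Legal: 1 -> filtered out
  Marketing: 1 -> filtered out


2 groups:
Finance, 2
Sales, 2


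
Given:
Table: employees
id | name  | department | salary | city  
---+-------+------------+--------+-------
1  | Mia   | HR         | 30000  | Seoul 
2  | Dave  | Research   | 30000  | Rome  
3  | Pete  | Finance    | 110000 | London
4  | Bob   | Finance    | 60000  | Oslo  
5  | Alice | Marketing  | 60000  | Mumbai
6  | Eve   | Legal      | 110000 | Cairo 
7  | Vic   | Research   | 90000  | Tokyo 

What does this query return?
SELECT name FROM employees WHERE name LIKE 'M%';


LIKE 'M%' matches names starting with 'M'
Matching: 1

1 rows:
Mia


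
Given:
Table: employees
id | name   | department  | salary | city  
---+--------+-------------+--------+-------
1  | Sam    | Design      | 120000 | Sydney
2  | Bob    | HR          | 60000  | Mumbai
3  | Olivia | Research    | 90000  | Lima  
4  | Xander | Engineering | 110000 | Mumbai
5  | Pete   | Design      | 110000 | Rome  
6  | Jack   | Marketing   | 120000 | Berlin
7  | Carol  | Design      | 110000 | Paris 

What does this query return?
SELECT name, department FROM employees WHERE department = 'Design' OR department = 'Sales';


Filtering: department = 'Design' OR 'Sales'
Matching: 3 rows

3 rows:
Sam, Design
Pete, Design
Carol, Design


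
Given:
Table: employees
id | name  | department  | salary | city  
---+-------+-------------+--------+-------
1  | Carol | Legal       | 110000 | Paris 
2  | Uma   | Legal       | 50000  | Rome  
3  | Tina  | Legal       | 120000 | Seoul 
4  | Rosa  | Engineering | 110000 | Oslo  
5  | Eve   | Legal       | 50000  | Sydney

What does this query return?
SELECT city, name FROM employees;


Projecting columns: city, name

5 rows:
Paris, Carol
Rome, Uma
Seoul, Tina
Oslo, Rosa
Sydney, Eve


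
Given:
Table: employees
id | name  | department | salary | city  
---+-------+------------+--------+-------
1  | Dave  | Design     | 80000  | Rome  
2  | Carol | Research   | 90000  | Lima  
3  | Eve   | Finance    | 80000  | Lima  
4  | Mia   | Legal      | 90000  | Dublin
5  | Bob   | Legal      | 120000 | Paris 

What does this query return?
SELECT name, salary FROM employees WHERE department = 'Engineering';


Filtering: department = 'Engineering'
Matching rows: 0

Empty result set (0 rows)


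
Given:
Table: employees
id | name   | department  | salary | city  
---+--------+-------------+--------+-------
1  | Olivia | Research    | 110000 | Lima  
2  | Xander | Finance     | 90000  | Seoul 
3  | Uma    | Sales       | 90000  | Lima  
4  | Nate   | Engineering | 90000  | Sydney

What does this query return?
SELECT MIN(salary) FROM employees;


Salaries: 110000, 90000, 90000, 90000
MIN = 90000

90000


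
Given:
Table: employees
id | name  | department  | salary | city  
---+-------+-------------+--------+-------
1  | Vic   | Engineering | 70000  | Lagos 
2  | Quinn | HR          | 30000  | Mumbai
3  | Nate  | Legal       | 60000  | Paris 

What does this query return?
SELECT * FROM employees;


SELECT * returns all 3 rows with all columns

3 rows:
1, Vic, Engineering, 70000, Lagos
2, Quinn, HR, 30000, Mumbai
3, Nate, Legal, 60000, Paris


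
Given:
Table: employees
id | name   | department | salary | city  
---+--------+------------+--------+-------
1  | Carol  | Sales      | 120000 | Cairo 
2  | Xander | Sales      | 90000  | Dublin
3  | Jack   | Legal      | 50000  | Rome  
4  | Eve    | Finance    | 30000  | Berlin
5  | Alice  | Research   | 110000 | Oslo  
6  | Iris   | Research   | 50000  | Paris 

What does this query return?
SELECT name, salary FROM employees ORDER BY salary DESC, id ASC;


Sorting by salary DESC, then id ASC for ties

6 rows:
Carol, 120000
Alice, 110000
Xander, 90000
Jack, 50000
Iris, 50000
Eve, 30000


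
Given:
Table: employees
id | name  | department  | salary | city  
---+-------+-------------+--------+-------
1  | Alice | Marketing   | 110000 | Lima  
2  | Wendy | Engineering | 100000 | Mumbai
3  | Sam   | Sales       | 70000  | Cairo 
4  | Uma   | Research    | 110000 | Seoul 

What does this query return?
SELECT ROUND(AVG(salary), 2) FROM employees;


SUM(salary) = 390000
COUNT = 4
ROUND(AVG, 2) = ROUND(390000 / 4, 2) = 97500.0

97500.0


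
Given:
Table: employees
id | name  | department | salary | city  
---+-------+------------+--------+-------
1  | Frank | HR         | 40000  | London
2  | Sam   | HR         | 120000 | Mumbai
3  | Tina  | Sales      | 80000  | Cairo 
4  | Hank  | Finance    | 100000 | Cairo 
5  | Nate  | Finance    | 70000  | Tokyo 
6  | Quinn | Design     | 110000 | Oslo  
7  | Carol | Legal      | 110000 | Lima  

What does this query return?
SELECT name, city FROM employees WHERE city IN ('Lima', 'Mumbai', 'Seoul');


Filtering: city IN ('Lima', 'Mumbai', 'Seoul')
Matching: 2 rows

2 rows:
Sam, Mumbai
Carol, Lima


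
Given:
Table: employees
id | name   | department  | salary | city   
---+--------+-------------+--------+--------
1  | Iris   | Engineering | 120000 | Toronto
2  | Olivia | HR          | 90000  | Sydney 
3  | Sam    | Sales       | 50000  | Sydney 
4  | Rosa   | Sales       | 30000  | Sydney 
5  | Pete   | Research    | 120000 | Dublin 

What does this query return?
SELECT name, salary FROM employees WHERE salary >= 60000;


Filtering: salary >= 60000
Matching: 3 rows

3 rows:
Iris, 120000
Olivia, 90000
Pete, 120000


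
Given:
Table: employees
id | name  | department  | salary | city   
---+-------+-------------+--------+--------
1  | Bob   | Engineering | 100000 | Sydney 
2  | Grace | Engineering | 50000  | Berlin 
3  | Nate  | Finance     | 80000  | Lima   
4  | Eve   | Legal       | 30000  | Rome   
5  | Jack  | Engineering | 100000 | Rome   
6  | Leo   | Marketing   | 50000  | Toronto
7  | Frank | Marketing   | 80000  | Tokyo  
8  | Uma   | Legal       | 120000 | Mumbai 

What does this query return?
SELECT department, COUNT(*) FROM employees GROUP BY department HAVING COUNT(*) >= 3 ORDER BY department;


Groups with count >= 3:
  Engineering: 3 -> PASS
  Finance: 1 -> filtered out
  Legal: 2 -> filtered out
  Marketing: 2 -> filtered out


1 groups:
Engineering, 3


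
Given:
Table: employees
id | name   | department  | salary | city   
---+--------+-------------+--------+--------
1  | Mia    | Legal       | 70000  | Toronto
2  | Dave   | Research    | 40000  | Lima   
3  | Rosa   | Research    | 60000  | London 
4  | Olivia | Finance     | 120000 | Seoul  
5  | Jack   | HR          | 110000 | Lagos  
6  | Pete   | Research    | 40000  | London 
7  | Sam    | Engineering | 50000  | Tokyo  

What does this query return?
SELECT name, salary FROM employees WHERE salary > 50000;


Filtering: salary > 50000
Matching: 4 rows

4 rows:
Mia, 70000
Rosa, 60000
Olivia, 120000
Jack, 110000


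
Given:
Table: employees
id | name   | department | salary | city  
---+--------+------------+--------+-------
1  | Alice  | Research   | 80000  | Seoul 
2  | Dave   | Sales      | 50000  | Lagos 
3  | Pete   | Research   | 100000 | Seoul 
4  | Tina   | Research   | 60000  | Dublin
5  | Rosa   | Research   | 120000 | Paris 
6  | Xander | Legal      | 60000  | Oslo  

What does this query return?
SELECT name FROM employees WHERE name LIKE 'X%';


LIKE 'X%' matches names starting with 'X'
Matching: 1

1 rows:
Xander


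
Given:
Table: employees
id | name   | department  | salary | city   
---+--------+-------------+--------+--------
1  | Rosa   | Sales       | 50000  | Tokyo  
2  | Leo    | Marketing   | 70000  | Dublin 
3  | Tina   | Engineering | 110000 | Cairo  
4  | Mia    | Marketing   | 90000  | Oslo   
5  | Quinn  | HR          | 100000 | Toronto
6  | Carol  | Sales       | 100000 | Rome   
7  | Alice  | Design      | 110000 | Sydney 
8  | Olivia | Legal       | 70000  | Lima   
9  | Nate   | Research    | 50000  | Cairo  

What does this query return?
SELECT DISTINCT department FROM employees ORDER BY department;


All 'department' values (row order): Sales, Marketing, Engineering, Marketing, HR, Sales, Design, Legal, Research
Removing duplicates leaves 7 unique value(s).

7 values:
Design
Engineering
HR
Legal
Marketing
Research
Sales


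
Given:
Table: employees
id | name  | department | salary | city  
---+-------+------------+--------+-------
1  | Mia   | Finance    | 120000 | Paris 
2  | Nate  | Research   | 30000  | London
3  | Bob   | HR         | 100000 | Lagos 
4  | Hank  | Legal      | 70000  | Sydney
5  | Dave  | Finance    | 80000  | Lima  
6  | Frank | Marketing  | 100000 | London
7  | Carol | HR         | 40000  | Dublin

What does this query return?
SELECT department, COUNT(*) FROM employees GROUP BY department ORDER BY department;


Assigning each row to its department group:
  Mia -> Finance
  Nate -> Research
  Bob -> HR
  Hank -> Legal
  Dave -> Finance
  Frank -> Marketing
  Carol -> HR


5 groups:
Finance, 2
HR, 2
Legal, 1
Marketing, 1
Research, 1


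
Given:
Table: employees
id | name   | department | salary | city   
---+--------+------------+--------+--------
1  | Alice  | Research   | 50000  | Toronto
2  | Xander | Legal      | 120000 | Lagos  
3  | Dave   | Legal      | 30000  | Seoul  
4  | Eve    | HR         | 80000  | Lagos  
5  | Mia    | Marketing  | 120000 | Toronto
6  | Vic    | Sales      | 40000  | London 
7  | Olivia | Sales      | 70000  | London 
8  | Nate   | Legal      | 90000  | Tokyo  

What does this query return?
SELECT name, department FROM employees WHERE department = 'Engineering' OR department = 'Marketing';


Filtering: department = 'Engineering' OR 'Marketing'
Matching: 1 rows

1 rows:
Mia, Marketing


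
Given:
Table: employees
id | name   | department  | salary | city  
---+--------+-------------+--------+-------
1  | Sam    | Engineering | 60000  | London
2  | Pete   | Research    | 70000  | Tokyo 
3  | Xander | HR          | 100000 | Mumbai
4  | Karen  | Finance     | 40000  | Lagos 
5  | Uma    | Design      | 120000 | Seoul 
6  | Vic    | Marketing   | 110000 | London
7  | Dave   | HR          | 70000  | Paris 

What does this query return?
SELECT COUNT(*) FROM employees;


COUNT(*) counts all rows

7


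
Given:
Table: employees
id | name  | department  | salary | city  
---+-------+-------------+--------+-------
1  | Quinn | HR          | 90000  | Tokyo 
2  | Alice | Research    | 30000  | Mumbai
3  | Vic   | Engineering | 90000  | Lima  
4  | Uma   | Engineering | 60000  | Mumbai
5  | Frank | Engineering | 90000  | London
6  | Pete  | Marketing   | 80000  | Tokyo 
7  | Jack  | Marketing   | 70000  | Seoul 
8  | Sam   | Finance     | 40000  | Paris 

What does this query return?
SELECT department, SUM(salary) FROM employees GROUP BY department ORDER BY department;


Summing salary within each department:
  Engineering: 90000 + 60000 + 90000 = 240000
  Finance: 40000 = 40000
  HR: 90000 = 90000
  Marketing: 80000 + 70000 = 150000
  Research: 30000 = 30000


5 groups:
Engineering, 240000
Finance, 40000
HR, 90000
Marketing, 150000
Research, 30000


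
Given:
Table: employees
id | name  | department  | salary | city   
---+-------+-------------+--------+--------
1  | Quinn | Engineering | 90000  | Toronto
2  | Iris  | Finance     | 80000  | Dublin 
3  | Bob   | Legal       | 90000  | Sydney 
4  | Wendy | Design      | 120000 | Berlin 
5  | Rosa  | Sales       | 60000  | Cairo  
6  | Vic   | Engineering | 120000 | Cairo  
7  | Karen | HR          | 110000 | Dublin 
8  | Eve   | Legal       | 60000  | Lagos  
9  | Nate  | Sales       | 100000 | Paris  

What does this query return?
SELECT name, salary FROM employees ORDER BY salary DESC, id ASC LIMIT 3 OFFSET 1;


Sort by salary DESC (id ASC tiebreak), then skip 1 and take 3
Rows 2 through 4

3 rows:
Vic, 120000
Karen, 110000
Nate, 100000


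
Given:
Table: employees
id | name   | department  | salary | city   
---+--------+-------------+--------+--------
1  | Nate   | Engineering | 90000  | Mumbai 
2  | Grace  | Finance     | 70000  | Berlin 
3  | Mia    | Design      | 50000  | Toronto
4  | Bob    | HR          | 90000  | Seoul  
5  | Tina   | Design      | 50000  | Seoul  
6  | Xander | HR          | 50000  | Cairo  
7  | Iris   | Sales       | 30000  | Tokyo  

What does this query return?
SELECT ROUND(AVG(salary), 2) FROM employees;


SUM(salary) = 430000
COUNT = 7
ROUND(AVG, 2) = ROUND(430000 / 7, 2) = 61428.57

61428.57


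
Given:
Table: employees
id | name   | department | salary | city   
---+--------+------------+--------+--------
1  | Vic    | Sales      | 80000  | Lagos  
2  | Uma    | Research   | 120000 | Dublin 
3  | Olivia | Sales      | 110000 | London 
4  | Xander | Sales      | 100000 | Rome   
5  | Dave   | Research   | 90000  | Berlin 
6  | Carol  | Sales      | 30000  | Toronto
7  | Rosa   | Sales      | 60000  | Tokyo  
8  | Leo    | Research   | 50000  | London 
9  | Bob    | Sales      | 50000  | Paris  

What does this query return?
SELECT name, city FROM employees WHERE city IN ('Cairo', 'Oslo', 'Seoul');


Filtering: city IN ('Cairo', 'Oslo', 'Seoul')
Matching: 0 rows

Empty result set (0 rows)


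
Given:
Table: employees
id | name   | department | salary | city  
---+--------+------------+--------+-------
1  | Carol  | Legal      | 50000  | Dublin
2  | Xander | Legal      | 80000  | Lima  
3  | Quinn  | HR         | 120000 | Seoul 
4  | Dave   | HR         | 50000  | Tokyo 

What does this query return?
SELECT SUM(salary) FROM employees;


SUM(salary) = 50000 + 80000 + 120000 + 50000 = 300000

300000


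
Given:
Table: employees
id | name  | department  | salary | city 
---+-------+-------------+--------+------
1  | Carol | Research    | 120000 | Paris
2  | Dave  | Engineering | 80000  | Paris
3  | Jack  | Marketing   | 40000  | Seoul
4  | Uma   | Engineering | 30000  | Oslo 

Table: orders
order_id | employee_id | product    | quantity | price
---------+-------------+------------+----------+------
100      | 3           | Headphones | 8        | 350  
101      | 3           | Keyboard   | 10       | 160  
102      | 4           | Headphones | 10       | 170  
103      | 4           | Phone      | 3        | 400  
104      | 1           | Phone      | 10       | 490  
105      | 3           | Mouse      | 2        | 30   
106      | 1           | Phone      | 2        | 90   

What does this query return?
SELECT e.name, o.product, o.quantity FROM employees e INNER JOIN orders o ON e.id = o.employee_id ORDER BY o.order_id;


Joining employees.id = orders.employee_id:
  employee Jack (id=3) -> order Headphones
  employee Jack (id=3) -> order Keyboard
  employee Uma (id=4) -> order Headphones
  employee Uma (id=4) -> order Phone
  employee Carol (id=1) -> order Phone
  employee Jack (id=3) -> order Mouse
  employee Carol (id=1) -> order Phone


7 rows:
Jack, Headphones, 8
Jack, Keyboard, 10
Uma, Headphones, 10
Uma, Phone, 3
Carol, Phone, 10
Jack, Mouse, 2
Carol, Phone, 2


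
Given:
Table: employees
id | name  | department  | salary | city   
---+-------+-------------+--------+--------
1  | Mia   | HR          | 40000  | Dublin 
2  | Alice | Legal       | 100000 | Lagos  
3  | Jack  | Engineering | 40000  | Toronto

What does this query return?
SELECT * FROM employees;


SELECT * returns all 3 rows with all columns

3 rows:
1, Mia, HR, 40000, Dublin
2, Alice, Legal, 100000, Lagos
3, Jack, Engineering, 40000, Toronto


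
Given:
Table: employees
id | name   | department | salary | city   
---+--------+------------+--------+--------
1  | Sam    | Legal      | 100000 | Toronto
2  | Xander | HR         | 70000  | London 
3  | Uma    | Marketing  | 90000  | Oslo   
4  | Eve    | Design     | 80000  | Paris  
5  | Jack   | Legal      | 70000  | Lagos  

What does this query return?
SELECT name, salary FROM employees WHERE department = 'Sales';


Filtering: department = 'Sales'
Matching rows: 0

Empty result set (0 rows)


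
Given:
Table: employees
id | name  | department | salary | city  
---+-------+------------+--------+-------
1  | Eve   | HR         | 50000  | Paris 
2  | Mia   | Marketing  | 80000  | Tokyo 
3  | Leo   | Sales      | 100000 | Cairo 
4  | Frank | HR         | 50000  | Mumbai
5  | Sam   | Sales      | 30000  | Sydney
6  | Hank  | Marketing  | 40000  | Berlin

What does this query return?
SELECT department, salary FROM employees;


Projecting columns: department, salary

6 rows:
HR, 50000
Marketing, 80000
Sales, 100000
HR, 50000
Sales, 30000
Marketing, 40000


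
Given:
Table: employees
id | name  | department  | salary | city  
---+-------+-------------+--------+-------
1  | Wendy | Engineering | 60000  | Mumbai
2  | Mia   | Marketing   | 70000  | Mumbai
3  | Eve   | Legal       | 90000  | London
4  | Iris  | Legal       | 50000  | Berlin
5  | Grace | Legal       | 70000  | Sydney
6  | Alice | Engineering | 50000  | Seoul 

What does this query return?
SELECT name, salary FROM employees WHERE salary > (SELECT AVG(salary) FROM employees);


Subquery: AVG(salary) = 65000.0
Filtering: salary > 65000.0
  Mia (70000) -> MATCH
  Eve (90000) -> MATCH
  Grace (70000) -> MATCH


3 rows:
Mia, 70000
Eve, 90000
Grace, 70000


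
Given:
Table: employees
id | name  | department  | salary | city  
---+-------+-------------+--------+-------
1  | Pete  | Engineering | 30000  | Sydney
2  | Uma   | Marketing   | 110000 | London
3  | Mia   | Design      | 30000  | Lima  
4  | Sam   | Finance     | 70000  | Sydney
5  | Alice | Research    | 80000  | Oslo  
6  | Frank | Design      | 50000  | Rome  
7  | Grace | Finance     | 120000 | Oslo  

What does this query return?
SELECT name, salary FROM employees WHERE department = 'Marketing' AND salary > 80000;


Filtering: department = 'Marketing' AND salary > 80000
Matching: 1 rows

1 rows:
Uma, 110000


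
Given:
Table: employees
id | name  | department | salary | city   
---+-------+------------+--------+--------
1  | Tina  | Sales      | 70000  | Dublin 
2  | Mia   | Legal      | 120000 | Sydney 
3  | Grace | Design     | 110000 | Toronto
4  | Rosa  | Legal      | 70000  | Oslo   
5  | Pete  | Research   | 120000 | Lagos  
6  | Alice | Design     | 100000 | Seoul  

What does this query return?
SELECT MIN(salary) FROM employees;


Salaries: 70000, 120000, 110000, 70000, 120000, 100000
MIN = 70000

70000


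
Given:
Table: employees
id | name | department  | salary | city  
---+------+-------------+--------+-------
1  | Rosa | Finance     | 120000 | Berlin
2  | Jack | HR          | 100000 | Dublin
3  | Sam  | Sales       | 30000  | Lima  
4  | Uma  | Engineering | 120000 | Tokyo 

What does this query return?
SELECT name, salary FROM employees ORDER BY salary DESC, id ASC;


Sorting by salary DESC, then id ASC for ties

4 rows:
Rosa, 120000
Uma, 120000
Jack, 100000
Sam, 30000


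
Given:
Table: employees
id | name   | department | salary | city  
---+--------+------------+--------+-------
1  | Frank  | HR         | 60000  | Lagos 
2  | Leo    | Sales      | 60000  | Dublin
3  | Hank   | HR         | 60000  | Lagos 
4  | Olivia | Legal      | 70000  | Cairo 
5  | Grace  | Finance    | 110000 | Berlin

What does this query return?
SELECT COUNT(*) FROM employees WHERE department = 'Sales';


Counting rows where department = 'Sales'
  Leo -> MATCH


1


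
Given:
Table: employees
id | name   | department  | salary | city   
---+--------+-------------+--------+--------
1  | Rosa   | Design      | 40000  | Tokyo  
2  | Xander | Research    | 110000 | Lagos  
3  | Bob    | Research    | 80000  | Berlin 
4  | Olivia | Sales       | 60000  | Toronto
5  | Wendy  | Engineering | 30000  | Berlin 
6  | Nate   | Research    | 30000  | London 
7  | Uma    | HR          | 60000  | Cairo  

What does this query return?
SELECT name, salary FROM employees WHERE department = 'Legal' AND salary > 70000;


Filtering: department = 'Legal' AND salary > 70000
Matching: 0 rows

Empty result set (0 rows)


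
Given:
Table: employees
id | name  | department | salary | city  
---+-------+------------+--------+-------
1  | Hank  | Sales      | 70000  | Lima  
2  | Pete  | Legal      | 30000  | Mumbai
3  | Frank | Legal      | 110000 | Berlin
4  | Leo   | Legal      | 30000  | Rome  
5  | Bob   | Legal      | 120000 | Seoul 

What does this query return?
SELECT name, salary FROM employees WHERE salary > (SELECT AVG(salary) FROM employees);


Subquery: AVG(salary) = 72000.0
Filtering: salary > 72000.0
  Frank (110000) -> MATCH
  Bob (120000) -> MATCH


2 rows:
Frank, 110000
Bob, 120000


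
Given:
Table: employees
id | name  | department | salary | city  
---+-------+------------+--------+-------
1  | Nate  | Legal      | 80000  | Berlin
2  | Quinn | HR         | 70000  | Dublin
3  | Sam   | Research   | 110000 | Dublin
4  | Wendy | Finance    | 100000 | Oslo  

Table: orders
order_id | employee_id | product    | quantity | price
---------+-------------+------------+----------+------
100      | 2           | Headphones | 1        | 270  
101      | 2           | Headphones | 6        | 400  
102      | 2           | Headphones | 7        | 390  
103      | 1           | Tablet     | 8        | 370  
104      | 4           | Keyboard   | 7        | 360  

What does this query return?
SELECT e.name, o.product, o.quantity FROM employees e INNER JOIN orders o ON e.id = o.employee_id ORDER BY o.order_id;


Joining employees.id = orders.employee_id:
  employee Quinn (id=2) -> order Headphones
  employee Quinn (id=2) -> order Headphones
  employee Quinn (id=2) -> order Headphones
  employee Nate (id=1) -> order Tablet
  employee Wendy (id=4) -> order Keyboard


5 rows:
Quinn, Headphones, 1
Quinn, Headphones, 6
Quinn, Headphones, 7
Nate, Tablet, 8
Wendy, Keyboard, 7


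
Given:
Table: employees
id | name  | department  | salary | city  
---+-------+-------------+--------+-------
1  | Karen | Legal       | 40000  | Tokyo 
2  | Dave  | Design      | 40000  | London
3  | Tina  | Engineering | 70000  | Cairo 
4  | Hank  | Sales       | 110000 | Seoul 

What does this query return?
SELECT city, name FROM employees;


Projecting columns: city, name

4 rows:
Tokyo, Karen
London, Dave
Cairo, Tina
Seoul, Hank


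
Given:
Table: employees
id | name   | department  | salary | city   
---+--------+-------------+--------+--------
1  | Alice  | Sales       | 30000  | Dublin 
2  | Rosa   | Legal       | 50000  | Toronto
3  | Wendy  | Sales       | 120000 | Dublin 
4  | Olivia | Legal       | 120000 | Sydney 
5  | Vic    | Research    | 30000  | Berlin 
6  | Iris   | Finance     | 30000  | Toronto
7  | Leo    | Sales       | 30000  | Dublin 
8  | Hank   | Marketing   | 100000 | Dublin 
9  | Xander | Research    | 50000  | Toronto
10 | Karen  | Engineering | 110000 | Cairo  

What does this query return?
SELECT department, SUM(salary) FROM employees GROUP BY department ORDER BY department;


Summing salary within each department:
  Engineering: 110000 = 110000
  Finance: 30000 = 30000
  Legal: 50000 + 120000 = 170000
  Marketing: 100000 = 100000
  Research: 30000 + 50000 = 80000
  Sales: 30000 + 120000 + 30000 = 180000


6 groups:
Engineering, 110000
Finance, 30000
Legal, 170000
Marketing, 100000
Research, 80000
Sales, 180000


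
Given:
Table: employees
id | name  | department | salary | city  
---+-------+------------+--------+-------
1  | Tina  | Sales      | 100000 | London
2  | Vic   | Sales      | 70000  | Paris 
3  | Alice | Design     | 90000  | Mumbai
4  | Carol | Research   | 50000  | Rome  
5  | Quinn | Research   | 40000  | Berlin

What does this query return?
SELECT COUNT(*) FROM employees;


COUNT(*) counts all rows

5


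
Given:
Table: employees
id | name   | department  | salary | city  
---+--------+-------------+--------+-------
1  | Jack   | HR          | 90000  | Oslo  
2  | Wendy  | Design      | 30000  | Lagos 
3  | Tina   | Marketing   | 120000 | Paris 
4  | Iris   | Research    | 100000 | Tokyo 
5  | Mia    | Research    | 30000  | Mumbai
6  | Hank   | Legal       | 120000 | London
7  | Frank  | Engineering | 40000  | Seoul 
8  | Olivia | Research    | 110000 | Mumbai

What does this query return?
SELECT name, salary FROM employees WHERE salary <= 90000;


Filtering: salary <= 90000
Matching: 4 rows

4 rows:
Jack, 90000
Wendy, 30000
Mia, 30000
Frank, 40000


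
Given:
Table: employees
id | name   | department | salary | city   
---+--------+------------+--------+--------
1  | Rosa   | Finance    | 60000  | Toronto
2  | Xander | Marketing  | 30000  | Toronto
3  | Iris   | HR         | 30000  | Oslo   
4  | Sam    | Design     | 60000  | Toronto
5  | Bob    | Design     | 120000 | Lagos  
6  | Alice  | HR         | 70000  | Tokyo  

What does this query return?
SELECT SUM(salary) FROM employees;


SUM(salary) = 60000 + 30000 + 30000 + 60000 + 120000 + 70000 = 370000

370000


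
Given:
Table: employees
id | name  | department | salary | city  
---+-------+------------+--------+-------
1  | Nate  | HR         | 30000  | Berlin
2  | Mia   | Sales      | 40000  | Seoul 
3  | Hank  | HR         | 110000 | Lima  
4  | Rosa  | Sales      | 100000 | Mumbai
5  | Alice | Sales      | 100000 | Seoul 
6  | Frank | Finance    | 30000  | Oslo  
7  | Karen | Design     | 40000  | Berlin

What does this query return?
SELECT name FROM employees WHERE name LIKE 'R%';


LIKE 'R%' matches names starting with 'R'
Matching: 1

1 rows:
Rosa


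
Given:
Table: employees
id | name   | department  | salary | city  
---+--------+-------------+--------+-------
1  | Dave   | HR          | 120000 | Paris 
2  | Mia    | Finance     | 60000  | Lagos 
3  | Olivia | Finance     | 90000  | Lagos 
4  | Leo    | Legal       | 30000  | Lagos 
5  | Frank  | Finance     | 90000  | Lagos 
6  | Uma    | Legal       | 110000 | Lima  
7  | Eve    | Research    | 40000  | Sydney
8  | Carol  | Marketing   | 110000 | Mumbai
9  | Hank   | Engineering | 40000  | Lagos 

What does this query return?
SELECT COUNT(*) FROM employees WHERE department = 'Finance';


Counting rows where department = 'Finance'
  Mia -> MATCH
  Olivia -> MATCH
  Frank -> MATCH


3


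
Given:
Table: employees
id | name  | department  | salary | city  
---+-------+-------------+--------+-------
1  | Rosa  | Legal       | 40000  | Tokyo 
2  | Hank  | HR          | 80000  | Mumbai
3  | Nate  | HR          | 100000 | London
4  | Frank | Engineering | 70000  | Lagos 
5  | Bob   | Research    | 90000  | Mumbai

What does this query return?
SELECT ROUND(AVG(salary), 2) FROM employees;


SUM(salary) = 380000
COUNT = 5
ROUND(AVG, 2) = ROUND(380000 / 5, 2) = 76000.0

76000.0


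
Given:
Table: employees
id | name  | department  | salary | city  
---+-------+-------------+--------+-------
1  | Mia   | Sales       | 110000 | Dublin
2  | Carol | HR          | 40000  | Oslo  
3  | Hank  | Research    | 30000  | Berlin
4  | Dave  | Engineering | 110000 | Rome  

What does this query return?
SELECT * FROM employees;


SELECT * returns all 4 rows with all columns

4 rows:
1, Mia, Sales, 110000, Dublin
2, Carol, HR, 40000, Oslo
3, Hank, Research, 30000, Berlin
4, Dave, Engineering, 110000, Rome


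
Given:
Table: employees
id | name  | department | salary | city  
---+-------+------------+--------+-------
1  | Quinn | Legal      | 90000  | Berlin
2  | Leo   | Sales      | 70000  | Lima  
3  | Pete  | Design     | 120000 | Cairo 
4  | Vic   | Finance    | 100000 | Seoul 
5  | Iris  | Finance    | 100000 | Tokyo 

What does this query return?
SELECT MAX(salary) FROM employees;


Salaries: 90000, 70000, 120000, 100000, 100000
MAX = 120000

120000


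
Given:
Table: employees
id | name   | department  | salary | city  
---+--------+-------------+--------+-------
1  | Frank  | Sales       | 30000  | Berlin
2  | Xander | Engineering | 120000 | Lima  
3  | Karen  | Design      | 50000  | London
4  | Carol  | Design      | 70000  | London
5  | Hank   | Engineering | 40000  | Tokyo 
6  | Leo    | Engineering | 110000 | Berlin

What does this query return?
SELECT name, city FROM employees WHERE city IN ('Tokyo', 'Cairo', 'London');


Filtering: city IN ('Tokyo', 'Cairo', 'London')
Matching: 3 rows

3 rows:
Karen, London
Carol, London
Hank, Tokyo


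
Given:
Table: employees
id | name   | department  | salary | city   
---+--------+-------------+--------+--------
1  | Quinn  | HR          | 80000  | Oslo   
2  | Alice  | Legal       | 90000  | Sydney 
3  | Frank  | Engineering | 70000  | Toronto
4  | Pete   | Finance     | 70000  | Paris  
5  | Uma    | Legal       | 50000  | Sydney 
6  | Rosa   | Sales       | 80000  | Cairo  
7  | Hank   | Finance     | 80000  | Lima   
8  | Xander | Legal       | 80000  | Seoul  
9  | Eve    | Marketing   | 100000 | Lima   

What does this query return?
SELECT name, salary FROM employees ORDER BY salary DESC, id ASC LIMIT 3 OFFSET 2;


Sort by salary DESC (id ASC tiebreak), then skip 2 and take 3
Rows 3 through 5

3 rows:
Quinn, 80000
Rosa, 80000
Hank, 80000


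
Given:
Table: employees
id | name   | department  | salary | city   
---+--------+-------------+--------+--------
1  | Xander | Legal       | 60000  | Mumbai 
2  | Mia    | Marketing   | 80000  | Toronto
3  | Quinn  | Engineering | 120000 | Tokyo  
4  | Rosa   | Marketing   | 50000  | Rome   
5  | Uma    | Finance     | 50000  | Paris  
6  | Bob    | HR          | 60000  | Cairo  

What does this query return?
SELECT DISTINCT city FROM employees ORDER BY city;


All 'city' values (row order): Mumbai, Toronto, Tokyo, Rome, Paris, Cairo
Removing duplicates leaves 6 unique value(s).

6 values:
Cairo
Mumbai
Paris
Rome
Tokyo
Toronto


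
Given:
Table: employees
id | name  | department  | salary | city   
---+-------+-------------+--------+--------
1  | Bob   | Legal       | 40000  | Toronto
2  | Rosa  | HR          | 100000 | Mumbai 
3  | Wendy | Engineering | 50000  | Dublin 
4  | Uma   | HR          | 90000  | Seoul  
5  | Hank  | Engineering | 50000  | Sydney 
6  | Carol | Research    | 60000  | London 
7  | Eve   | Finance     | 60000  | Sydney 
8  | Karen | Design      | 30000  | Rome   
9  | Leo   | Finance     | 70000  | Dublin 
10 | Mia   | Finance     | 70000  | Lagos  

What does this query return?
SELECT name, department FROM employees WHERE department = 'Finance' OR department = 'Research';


Filtering: department = 'Finance' OR 'Research'
Matching: 4 rows

4 rows:
Carol, Research
Eve, Finance
Leo, Finance
Mia, Finance
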